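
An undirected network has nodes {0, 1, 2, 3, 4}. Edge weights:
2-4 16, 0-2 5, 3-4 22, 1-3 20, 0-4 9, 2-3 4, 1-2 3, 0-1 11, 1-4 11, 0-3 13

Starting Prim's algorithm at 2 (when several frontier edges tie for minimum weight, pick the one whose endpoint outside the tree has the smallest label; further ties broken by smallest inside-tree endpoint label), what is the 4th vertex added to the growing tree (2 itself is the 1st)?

Prim's algorithm from 2:
Step 1: frontier [1-2 3, 2-3 4, 0-2 5, 2-4 16] → take 1-2 (3); add 1.
Step 2: frontier [0-1 11, 1-4 11, 1-3 20, 2-3 4, 0-2 5, 2-4 16] → take 2-3 (4); add 3.
Step 3: frontier [0-1 11, 1-4 11, 0-2 5, 2-4 16, 0-3 13, 3-4 22] → take 0-2 (5); add 0.
Step 4: frontier [0-4 9, 1-4 11, 2-4 16, 3-4 22] → take 0-4 (9); add 4.
Vertex order: 2, 1, 3, 0, 4. The 4th vertex is 0.

0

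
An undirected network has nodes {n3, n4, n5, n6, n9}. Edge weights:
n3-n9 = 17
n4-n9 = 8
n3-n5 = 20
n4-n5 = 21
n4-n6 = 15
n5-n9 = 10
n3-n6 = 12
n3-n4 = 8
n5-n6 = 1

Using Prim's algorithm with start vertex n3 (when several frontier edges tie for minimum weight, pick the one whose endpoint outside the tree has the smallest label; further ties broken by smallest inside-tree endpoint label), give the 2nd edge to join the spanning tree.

Prim, starting at n3.
Step 1: cheapest edge leaving the tree is n3-n4 (8); add n4.
Step 2: cheapest edge leaving the tree is n4-n9 (8); add n9.
Step 3: cheapest edge leaving the tree is n5-n9 (10); add n5.
Step 4: cheapest edge leaving the tree is n5-n6 (1); add n6.
The 2nd edge added is n4-n9.

n4-n9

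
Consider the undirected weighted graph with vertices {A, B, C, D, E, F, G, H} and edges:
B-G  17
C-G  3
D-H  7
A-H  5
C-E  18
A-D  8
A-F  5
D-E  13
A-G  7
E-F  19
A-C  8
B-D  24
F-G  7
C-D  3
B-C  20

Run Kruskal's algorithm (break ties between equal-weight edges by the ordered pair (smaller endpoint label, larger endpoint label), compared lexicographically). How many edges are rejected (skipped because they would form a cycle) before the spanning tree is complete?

4

Sort edges by weight, then run Kruskal:
C-D (3): add — endpoints in different components.
C-G (3): add — endpoints in different components.
A-F (5): add — endpoints in different components.
A-H (5): add — endpoints in different components.
A-G (7): add — endpoints in different components.
D-H (7): skip — D and H already connected.
F-G (7): skip — F and G already connected.
A-C (8): skip — A and C already connected.
A-D (8): skip — A and D already connected.
D-E (13): add — endpoints in different components.
B-G (17): add — endpoints in different components.
Edges rejected before the tree was complete: 4.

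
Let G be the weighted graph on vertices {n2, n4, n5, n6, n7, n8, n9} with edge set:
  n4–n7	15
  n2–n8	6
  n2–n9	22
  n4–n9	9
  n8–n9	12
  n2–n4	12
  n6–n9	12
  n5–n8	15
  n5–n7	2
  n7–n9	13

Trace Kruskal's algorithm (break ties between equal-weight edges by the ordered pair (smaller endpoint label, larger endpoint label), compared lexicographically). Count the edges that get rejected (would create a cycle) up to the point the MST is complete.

Sort edges by weight, then run Kruskal:
n5–n7 (2): add — endpoints in different components.
n2–n8 (6): add — endpoints in different components.
n4–n9 (9): add — endpoints in different components.
n2–n4 (12): add — endpoints in different components.
n6–n9 (12): add — endpoints in different components.
n8–n9 (12): skip — n8 and n9 already connected.
n7–n9 (13): add — endpoints in different components.
Edges rejected before the tree was complete: 1.

1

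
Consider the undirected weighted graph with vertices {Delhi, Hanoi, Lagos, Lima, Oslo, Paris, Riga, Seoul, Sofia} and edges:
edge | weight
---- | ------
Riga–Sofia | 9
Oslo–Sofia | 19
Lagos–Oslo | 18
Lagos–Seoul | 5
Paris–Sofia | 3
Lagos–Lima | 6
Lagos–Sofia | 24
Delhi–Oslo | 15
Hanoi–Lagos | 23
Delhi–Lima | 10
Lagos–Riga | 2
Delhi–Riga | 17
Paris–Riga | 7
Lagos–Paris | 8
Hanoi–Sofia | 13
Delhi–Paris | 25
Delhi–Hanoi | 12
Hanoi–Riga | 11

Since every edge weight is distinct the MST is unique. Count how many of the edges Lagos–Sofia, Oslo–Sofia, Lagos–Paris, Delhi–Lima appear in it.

Kruskal: consider edges lightest-first.
Lagos–Riga (2): add — endpoints in different components.
Paris–Sofia (3): add — endpoints in different components.
Lagos–Seoul (5): add — endpoints in different components.
Lagos–Lima (6): add — endpoints in different components.
Paris–Riga (7): add — endpoints in different components.
Lagos–Paris (8): skip — Lagos and Paris already connected.
Riga–Sofia (9): skip — Riga and Sofia already connected.
Delhi–Lima (10): add — endpoints in different components.
Hanoi–Riga (11): add — endpoints in different components.
Delhi–Hanoi (12): skip — Hanoi and Delhi already connected.
Hanoi–Sofia (13): skip — Hanoi and Sofia already connected.
Delhi–Oslo (15): add — endpoints in different components.
MST edge set: {Lagos–Riga, Paris–Sofia, Lagos–Seoul, Lagos–Lima, Paris–Riga, Delhi–Lima, Hanoi–Riga, Delhi–Oslo}.
Of the listed edges, {Delhi–Lima} are in the MST → 1.

1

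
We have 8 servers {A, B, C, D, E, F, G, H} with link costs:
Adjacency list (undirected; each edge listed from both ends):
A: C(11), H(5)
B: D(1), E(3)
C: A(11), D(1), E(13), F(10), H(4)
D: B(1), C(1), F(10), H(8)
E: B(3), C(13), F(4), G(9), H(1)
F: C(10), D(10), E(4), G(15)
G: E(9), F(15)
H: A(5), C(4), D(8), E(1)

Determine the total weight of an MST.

24

Kruskal's algorithm — process edges by increasing weight (ties by edge label):
B—D (1): add — endpoints in different components.
C—D (1): add — endpoints in different components.
E—H (1): add — endpoints in different components.
B—E (3): add — endpoints in different components.
C—H (4): skip — C and H already connected.
E—F (4): add — endpoints in different components.
A—H (5): add — endpoints in different components.
D—H (8): skip — D and H already connected.
E—G (9): add — endpoints in different components.
MST edges: B—D, C—D, E—H, B—E, E—F, A—H, E—G; total weight 1+1+1+3+4+5+9 = 24.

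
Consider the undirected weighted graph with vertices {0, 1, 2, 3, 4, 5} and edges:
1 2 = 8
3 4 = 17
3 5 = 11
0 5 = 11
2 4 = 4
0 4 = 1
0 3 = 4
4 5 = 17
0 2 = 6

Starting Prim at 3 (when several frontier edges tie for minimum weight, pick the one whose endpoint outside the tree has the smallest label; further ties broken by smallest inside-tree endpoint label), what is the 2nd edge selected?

0-4

Prim's algorithm from 3:
Step 1: frontier [0 3 4, 3 5 11, 3 4 17] → take 0 3 (4); add 0.
Step 2: frontier [0 4 1, 0 2 6, 0 5 11, 3 5 11, 3 4 17] → take 0 4 (1); add 4.
Step 3: frontier [0 2 6, 0 5 11, 3 5 11, 2 4 4, 4 5 17] → take 2 4 (4); add 2.
Step 4: frontier [0 5 11, 1 2 8, 3 5 11, 4 5 17] → take 1 2 (8); add 1.
Step 5: frontier [0 5 11, 3 5 11, 4 5 17] → take 0 5 (11); add 5.
The 2nd edge added is 0 4.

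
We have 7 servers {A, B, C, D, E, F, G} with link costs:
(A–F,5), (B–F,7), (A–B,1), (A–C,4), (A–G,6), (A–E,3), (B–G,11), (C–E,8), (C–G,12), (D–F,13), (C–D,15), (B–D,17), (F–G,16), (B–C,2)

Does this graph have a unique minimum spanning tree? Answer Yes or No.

Kruskal: consider edges lightest-first.
A–B (1): add — endpoints in different components.
B–C (2): add — endpoints in different components.
A–E (3): add — endpoints in different components.
A–C (4): skip — A and C already connected.
A–F (5): add — endpoints in different components.
A–G (6): add — endpoints in different components.
B–F (7): skip — B and F already connected.
C–E (8): skip — C and E already connected.
B–G (11): skip — B and G already connected.
C–G (12): skip — C and G already connected.
D–F (13): add — endpoints in different components.
Every non-tree edge has weight strictly greater than the heaviest edge on the tree path between its endpoints, so the MST is unique.

Yes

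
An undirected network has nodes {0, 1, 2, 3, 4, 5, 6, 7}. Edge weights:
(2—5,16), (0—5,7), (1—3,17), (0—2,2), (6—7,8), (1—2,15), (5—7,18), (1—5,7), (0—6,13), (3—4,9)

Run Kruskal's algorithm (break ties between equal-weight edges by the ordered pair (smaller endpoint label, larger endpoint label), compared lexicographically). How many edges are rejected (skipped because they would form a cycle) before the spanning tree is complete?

2

Kruskal's algorithm — process edges by increasing weight (ties by edge label):
0—2 (2): add — endpoints in different components.
0—5 (7): add — endpoints in different components.
1—5 (7): add — endpoints in different components.
6—7 (8): add — endpoints in different components.
3—4 (9): add — endpoints in different components.
0—6 (13): add — endpoints in different components.
1—2 (15): skip — 1 and 2 already connected.
2—5 (16): skip — 2 and 5 already connected.
1—3 (17): add — endpoints in different components.
Edges rejected before the tree was complete: 2.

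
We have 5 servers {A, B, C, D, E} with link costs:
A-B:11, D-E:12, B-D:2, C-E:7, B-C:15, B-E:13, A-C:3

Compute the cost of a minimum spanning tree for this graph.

Kruskal: consider edges lightest-first.
B-D (2): add. Components now {A} {B,D} {C} {E}
A-C (3): add. Components now {A,C} {B,D} {E}
C-E (7): add. Components now {A,C,E} {B,D}
A-B (11): add. Components now {A,B,C,D,E}
MST edges: B-D, A-C, C-E, A-B; total weight 2+3+7+11 = 23.

23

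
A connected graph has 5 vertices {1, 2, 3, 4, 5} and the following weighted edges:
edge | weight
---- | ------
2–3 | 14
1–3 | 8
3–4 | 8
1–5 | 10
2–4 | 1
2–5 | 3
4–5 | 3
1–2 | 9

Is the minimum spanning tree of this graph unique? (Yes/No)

No

Sort edges by weight, then run Kruskal:
2–4 (1): add — endpoints in different components.
2–5 (3): add — endpoints in different components.
4–5 (3): skip — 4 and 5 already connected.
1–3 (8): add — endpoints in different components.
3–4 (8): add — endpoints in different components.
Non-tree edge 4–5 has weight 3, equal to the heaviest edge on its tree cycle — swapping gives another MST of the same weight. Not unique.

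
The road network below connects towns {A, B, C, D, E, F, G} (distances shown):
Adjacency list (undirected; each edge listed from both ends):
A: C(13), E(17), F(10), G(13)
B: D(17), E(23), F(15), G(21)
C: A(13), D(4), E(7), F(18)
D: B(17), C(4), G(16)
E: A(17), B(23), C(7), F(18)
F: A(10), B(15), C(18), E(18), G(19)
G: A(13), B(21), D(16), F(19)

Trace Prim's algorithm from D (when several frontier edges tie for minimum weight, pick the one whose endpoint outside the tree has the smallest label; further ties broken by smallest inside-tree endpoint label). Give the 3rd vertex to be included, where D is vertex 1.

Prim's algorithm from D:
Step 1: frontier [C D 4, D G 16, B D 17] → take C D (4); add C.
Step 2: frontier [C E 7, A C 13, C F 18, D G 16, B D 17] → take C E (7); add E.
Step 3: frontier [A C 13, C F 18, D G 16, B D 17, A E 17, E F 18, B E 23] → take A C (13); add A.
Step 4: frontier [A F 10, A G 13, C F 18, D G 16, B D 17, E F 18, B E 23] → take A F (10); add F.
Step 5: frontier [A G 13, D G 16, B D 17, B E 23, B F 15, F G 19] → take A G (13); add G.
Step 6: frontier [B D 17, B E 23, B F 15, B G 21] → take B F (15); add B.
Vertex order: D, C, E, A, F, G, B. The 3rd vertex is E.

E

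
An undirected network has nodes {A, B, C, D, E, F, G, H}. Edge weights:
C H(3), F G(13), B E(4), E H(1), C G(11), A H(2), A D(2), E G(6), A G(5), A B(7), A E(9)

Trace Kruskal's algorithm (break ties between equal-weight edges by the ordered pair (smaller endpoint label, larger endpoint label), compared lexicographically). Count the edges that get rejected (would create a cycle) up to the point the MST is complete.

4

Kruskal: consider edges lightest-first.
E H (1): add — endpoints in different components.
A D (2): add — endpoints in different components.
A H (2): add — endpoints in different components.
C H (3): add — endpoints in different components.
B E (4): add — endpoints in different components.
A G (5): add — endpoints in different components.
E G (6): skip — E and G already connected.
A B (7): skip — A and B already connected.
A E (9): skip — A and E already connected.
C G (11): skip — C and G already connected.
F G (13): add — endpoints in different components.
Edges rejected before the tree was complete: 4.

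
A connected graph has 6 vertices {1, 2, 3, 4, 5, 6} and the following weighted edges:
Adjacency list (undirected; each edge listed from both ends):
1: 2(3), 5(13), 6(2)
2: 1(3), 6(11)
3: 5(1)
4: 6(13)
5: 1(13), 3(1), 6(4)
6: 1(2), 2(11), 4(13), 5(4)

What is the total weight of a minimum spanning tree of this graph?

23

Grow the tree from 4 using Prim:
Step 1: frontier [4-6 13] → take 4-6 (13); add 6.
Step 2: frontier [1-6 2, 5-6 4, 2-6 11] → take 1-6 (2); add 1.
Step 3: frontier [1-2 3, 1-5 13, 5-6 4, 2-6 11] → take 1-2 (3); add 2.
Step 4: frontier [1-5 13, 5-6 4] → take 5-6 (4); add 5.
Step 5: frontier [3-5 1] → take 3-5 (1); add 3.
MST edges: 4-6, 1-6, 1-2, 5-6, 3-5; total weight 13+2+3+4+1 = 23.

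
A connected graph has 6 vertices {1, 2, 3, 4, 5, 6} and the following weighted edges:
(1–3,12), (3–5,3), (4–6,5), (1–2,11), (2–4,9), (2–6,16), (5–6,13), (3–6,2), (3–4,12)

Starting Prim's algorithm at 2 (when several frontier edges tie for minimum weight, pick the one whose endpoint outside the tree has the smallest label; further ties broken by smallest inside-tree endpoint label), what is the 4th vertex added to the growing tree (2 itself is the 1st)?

Prim, starting at 2.
Step 1: cheapest edge leaving the tree is 2–4 (9); add 4.
Step 2: cheapest edge leaving the tree is 4–6 (5); add 6.
Step 3: cheapest edge leaving the tree is 3–6 (2); add 3.
Step 4: cheapest edge leaving the tree is 3–5 (3); add 5.
Step 5: cheapest edge leaving the tree is 1–2 (11); add 1.
Vertex order: 2, 4, 6, 3, 5, 1. The 4th vertex is 3.

3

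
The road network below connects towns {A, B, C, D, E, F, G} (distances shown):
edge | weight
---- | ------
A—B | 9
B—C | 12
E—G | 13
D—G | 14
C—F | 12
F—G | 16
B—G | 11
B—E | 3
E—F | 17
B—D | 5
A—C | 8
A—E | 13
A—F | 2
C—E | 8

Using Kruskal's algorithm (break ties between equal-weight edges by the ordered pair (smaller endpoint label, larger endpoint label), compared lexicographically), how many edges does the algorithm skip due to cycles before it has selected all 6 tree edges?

1

Kruskal: consider edges lightest-first.
A—F (2): add. Components now {A,F} {B} {C} {D} {E} {G}
B—E (3): add. Components now {A,F} {B,E} {C} {D} {G}
B—D (5): add. Components now {A,F} {B,D,E} {C} {G}
A—C (8): add. Components now {A,C,F} {B,D,E} {G}
C—E (8): add. Components now {A,B,C,D,E,F} {G}
A—B (9): skip — A and B already connected.
B—G (11): add. Components now {A,B,C,D,E,F,G}
Edges rejected before the tree was complete: 1.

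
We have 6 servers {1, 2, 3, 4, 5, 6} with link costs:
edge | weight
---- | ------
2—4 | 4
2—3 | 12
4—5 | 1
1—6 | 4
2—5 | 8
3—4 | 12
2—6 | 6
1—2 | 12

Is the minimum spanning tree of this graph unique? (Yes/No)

Kruskal's algorithm — process edges by increasing weight (ties by edge label):
4—5 (1): add. Components now {1} {2} {3} {4,5} {6}
1—6 (4): add. Components now {1,6} {2} {3} {4,5}
2—4 (4): add. Components now {1,6} {2,4,5} {3}
2—6 (6): add. Components now {1,2,4,5,6} {3}
2—5 (8): skip — 2 and 5 already connected.
1—2 (12): skip — 1 and 2 already connected.
2—3 (12): add. Components now {1,2,3,4,5,6}
Non-tree edge 3—4 has weight 12, equal to the heaviest edge on its tree cycle — swapping gives another MST of the same weight. Not unique.

No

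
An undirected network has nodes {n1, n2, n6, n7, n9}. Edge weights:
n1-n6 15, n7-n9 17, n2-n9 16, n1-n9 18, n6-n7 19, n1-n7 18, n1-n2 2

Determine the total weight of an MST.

Kruskal: consider edges lightest-first.
n1-n2 (2): add. Components now {n1,n2} {n9} {n7} {n6}
n1-n6 (15): add. Components now {n1,n2,n6} {n9} {n7}
n2-n9 (16): add. Components now {n1,n2,n6,n9} {n7}
n7-n9 (17): add. Components now {n1,n2,n6,n7,n9}
MST edges: n1-n2, n1-n6, n2-n9, n7-n9; total weight 2+15+16+17 = 50.

50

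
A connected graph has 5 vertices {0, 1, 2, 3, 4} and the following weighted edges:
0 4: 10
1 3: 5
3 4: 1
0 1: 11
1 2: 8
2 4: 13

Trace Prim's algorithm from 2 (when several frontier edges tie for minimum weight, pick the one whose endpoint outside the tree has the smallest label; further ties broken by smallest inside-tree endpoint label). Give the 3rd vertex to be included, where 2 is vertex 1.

Prim's algorithm from 2:
Step 1: frontier [1 2 8, 2 4 13] → take 1 2 (8); add 1.
Step 2: frontier [1 3 5, 0 1 11, 2 4 13] → take 1 3 (5); add 3.
Step 3: frontier [0 1 11, 2 4 13, 3 4 1] → take 3 4 (1); add 4.
Step 4: frontier [0 1 11, 0 4 10] → take 0 4 (10); add 0.
Vertex order: 2, 1, 3, 4, 0. The 3rd vertex is 3.

3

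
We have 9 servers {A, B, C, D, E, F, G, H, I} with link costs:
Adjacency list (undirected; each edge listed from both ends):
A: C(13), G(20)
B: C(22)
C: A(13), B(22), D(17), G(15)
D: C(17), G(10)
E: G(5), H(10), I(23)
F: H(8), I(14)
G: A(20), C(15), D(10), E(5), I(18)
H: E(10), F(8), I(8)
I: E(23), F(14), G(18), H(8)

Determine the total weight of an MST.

91

Kruskal's algorithm — process edges by increasing weight (ties by edge label):
E—G (5): add — endpoints in different components.
F—H (8): add — endpoints in different components.
H—I (8): add — endpoints in different components.
D—G (10): add — endpoints in different components.
E—H (10): add — endpoints in different components.
A—C (13): add — endpoints in different components.
F—I (14): skip — F and I already connected.
C—G (15): add — endpoints in different components.
C—D (17): skip — C and D already connected.
G—I (18): skip — G and I already connected.
A—G (20): skip — A and G already connected.
B—C (22): add — endpoints in different components.
MST edges: E—G, F—H, H—I, D—G, E—H, A—C, C—G, B—C; total weight 5+8+8+10+10+13+15+22 = 91.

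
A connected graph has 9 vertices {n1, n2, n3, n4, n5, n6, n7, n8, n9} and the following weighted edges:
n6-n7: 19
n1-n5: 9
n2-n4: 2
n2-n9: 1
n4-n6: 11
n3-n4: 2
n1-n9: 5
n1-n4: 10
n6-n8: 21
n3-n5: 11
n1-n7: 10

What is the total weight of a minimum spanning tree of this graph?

Kruskal: consider edges lightest-first.
n2-n9 (1): add — endpoints in different components.
n2-n4 (2): add — endpoints in different components.
n3-n4 (2): add — endpoints in different components.
n1-n9 (5): add — endpoints in different components.
n1-n5 (9): add — endpoints in different components.
n1-n4 (10): skip — n1 and n4 already connected.
n1-n7 (10): add — endpoints in different components.
n3-n5 (11): skip — n3 and n5 already connected.
n4-n6 (11): add — endpoints in different components.
n6-n7 (19): skip — n6 and n7 already connected.
n6-n8 (21): add — endpoints in different components.
MST edges: n2-n9, n2-n4, n3-n4, n1-n9, n1-n5, n1-n7, n4-n6, n6-n8; total weight 1+2+2+5+9+10+11+21 = 61.

61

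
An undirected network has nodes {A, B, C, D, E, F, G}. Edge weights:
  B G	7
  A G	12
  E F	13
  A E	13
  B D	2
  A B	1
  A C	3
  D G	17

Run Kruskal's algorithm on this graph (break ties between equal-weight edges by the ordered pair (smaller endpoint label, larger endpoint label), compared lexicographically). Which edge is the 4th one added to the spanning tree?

B-G

Kruskal's algorithm — process edges by increasing weight (ties by edge label):
A B (1): add. Components now {A,B} {C} {D} {E} {F} {G}
B D (2): add. Components now {A,B,D} {C} {E} {F} {G}
A C (3): add. Components now {A,B,C,D} {E} {F} {G}
B G (7): add. Components now {A,B,C,D,G} {E} {F}
A G (12): skip — A and G already connected.
A E (13): add. Components now {A,B,C,D,E,G} {F}
E F (13): add. Components now {A,B,C,D,E,F,G}
The 4th edge added is B G.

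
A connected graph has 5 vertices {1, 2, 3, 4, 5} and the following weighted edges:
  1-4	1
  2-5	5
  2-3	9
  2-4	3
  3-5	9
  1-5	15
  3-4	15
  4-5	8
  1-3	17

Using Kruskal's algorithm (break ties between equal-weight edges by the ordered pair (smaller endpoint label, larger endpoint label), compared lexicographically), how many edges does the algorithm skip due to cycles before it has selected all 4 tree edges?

Kruskal: consider edges lightest-first.
1-4 (1): add — endpoints in different components.
2-4 (3): add — endpoints in different components.
2-5 (5): add — endpoints in different components.
4-5 (8): skip — 4 and 5 already connected.
2-3 (9): add — endpoints in different components.
Edges rejected before the tree was complete: 1.

1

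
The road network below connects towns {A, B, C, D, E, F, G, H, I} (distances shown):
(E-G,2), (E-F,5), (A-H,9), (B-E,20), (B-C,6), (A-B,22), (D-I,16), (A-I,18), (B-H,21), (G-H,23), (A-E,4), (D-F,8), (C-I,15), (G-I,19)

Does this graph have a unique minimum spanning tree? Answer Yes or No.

Kruskal's algorithm — process edges by increasing weight (ties by edge label):
E-G (2): add — endpoints in different components.
A-E (4): add — endpoints in different components.
E-F (5): add — endpoints in different components.
B-C (6): add — endpoints in different components.
D-F (8): add — endpoints in different components.
A-H (9): add — endpoints in different components.
C-I (15): add — endpoints in different components.
D-I (16): add — endpoints in different components.
Every non-tree edge has weight strictly greater than the heaviest edge on the tree path between its endpoints, so the MST is unique.

Yes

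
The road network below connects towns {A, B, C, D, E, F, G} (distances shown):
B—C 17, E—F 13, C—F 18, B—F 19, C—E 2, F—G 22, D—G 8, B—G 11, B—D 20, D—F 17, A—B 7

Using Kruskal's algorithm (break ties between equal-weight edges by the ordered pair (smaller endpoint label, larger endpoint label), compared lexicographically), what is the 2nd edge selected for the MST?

Sort edges by weight, then run Kruskal:
C—E (2): add — endpoints in different components.
A—B (7): add — endpoints in different components.
D—G (8): add — endpoints in different components.
B—G (11): add — endpoints in different components.
E—F (13): add — endpoints in different components.
B—C (17): add — endpoints in different components.
The 2nd edge added is A—B.

A-B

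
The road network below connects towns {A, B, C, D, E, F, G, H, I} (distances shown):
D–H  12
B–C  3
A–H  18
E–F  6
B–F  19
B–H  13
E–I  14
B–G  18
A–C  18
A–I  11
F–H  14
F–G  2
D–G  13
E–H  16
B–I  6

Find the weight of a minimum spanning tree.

66

Sort edges by weight, then run Kruskal:
F–G (2): add — endpoints in different components.
B–C (3): add — endpoints in different components.
B–I (6): add — endpoints in different components.
E–F (6): add — endpoints in different components.
A–I (11): add — endpoints in different components.
D–H (12): add — endpoints in different components.
B–H (13): add — endpoints in different components.
D–G (13): add — endpoints in different components.
MST edges: F–G, B–C, B–I, E–F, A–I, D–H, B–H, D–G; total weight 2+3+6+6+11+12+13+13 = 66.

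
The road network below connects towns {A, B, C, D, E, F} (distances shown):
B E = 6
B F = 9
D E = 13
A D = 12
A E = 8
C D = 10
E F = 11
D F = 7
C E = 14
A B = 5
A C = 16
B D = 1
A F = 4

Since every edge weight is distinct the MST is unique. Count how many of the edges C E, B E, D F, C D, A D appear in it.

2

Sort edges by weight, then run Kruskal:
B D (1): add — endpoints in different components.
A F (4): add — endpoints in different components.
A B (5): add — endpoints in different components.
B E (6): add — endpoints in different components.
D F (7): skip — D and F already connected.
A E (8): skip — A and E already connected.
B F (9): skip — B and F already connected.
C D (10): add — endpoints in different components.
MST edge set: {B D, A F, A B, B E, C D}.
Of the listed edges, {B E, C D} are in the MST → 2.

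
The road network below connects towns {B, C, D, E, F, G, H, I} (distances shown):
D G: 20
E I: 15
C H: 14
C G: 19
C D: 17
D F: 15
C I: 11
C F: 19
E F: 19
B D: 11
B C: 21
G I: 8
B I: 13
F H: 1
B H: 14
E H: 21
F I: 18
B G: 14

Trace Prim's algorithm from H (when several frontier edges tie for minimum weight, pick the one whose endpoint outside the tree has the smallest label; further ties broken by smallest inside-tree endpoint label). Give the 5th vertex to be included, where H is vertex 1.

I

Prim's algorithm from H:
Step 1: cheapest edge leaving the tree is F H (1); add F.
Step 2: cheapest edge leaving the tree is B H (14); add B.
Step 3: cheapest edge leaving the tree is B D (11); add D.
Step 4: cheapest edge leaving the tree is B I (13); add I.
Step 5: cheapest edge leaving the tree is G I (8); add G.
Step 6: cheapest edge leaving the tree is C I (11); add C.
Step 7: cheapest edge leaving the tree is E I (15); add E.
Vertex order: H, F, B, D, I, G, C, E. The 5th vertex is I.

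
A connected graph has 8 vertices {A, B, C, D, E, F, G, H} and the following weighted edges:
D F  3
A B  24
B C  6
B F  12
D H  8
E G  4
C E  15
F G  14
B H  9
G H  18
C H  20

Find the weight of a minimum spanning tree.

68

Sort edges by weight, then run Kruskal:
D F (3): add — endpoints in different components.
E G (4): add — endpoints in different components.
B C (6): add — endpoints in different components.
D H (8): add — endpoints in different components.
B H (9): add — endpoints in different components.
B F (12): skip — B and F already connected.
F G (14): add — endpoints in different components.
C E (15): skip — C and E already connected.
G H (18): skip — G and H already connected.
C H (20): skip — C and H already connected.
A B (24): add — endpoints in different components.
MST edges: D F, E G, B C, D H, B H, F G, A B; total weight 3+4+6+8+9+14+24 = 68.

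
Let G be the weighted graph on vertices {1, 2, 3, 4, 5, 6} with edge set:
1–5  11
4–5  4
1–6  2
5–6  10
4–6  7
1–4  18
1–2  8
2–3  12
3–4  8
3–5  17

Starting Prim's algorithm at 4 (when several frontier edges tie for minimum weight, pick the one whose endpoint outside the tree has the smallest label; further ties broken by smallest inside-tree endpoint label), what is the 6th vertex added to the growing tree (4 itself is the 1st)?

Prim, starting at 4.
Step 1: cheapest edge leaving the tree is 4–5 (4); add 5.
Step 2: cheapest edge leaving the tree is 4–6 (7); add 6.
Step 3: cheapest edge leaving the tree is 1–6 (2); add 1.
Step 4: cheapest edge leaving the tree is 1–2 (8); add 2.
Step 5: cheapest edge leaving the tree is 3–4 (8); add 3.
Vertex order: 4, 5, 6, 1, 2, 3. The 6th vertex is 3.

3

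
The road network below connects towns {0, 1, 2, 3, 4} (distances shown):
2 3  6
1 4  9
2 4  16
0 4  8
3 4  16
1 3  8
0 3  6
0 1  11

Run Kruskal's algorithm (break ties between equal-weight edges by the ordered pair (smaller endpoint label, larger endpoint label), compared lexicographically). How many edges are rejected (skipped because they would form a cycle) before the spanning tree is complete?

Kruskal's algorithm — process edges by increasing weight (ties by edge label):
0 3 (6): add. Components now {0,3} {1} {2} {4}
2 3 (6): add. Components now {0,2,3} {1} {4}
0 4 (8): add. Components now {0,2,3,4} {1}
1 3 (8): add. Components now {0,1,2,3,4}
Edges rejected before the tree was complete: 0.

0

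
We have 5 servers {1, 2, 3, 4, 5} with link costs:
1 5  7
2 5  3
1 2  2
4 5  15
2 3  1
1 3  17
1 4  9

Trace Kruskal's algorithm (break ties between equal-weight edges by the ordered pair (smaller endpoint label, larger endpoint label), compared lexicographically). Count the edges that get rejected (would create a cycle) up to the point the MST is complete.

1

Kruskal's algorithm — process edges by increasing weight (ties by edge label):
2 3 (1): add — endpoints in different components.
1 2 (2): add — endpoints in different components.
2 5 (3): add — endpoints in different components.
1 5 (7): skip — 1 and 5 already connected.
1 4 (9): add — endpoints in different components.
Edges rejected before the tree was complete: 1.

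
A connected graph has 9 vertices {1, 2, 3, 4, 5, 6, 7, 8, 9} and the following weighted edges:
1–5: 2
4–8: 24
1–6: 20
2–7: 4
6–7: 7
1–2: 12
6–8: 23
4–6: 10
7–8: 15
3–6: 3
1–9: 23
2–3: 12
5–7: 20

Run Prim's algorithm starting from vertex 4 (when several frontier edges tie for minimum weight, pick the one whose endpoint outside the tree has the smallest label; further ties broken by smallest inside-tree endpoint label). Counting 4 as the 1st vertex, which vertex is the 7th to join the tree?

5

Grow the tree from 4 using Prim:
Step 1: cheapest edge leaving the tree is 4–6 (10); add 6.
Step 2: cheapest edge leaving the tree is 3–6 (3); add 3.
Step 3: cheapest edge leaving the tree is 6–7 (7); add 7.
Step 4: cheapest edge leaving the tree is 2–7 (4); add 2.
Step 5: cheapest edge leaving the tree is 1–2 (12); add 1.
Step 6: cheapest edge leaving the tree is 1–5 (2); add 5.
Step 7: cheapest edge leaving the tree is 7–8 (15); add 8.
Step 8: cheapest edge leaving the tree is 1–9 (23); add 9.
Vertex order: 4, 6, 3, 7, 2, 1, 5, 8, 9. The 7th vertex is 5.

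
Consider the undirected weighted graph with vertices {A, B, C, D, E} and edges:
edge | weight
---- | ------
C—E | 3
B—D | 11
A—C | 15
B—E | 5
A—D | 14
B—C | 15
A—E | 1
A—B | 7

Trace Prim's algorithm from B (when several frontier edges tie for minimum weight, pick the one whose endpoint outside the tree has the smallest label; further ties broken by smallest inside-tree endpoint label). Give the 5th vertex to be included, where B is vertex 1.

Prim's algorithm from B:
Step 1: cheapest edge leaving the tree is B—E (5); add E.
Step 2: cheapest edge leaving the tree is A—E (1); add A.
Step 3: cheapest edge leaving the tree is C—E (3); add C.
Step 4: cheapest edge leaving the tree is B—D (11); add D.
Vertex order: B, E, A, C, D. The 5th vertex is D.

D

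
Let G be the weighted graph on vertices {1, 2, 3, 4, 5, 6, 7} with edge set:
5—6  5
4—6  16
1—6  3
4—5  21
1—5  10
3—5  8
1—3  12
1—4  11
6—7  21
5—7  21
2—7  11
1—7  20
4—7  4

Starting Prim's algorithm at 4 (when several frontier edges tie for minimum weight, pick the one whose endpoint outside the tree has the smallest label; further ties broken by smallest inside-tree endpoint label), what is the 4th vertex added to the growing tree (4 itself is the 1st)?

Grow the tree from 4 using Prim:
Step 1: frontier [4—7 4, 1—4 11, 4—6 16, 4—5 21] → take 4—7 (4); add 7.
Step 2: frontier [1—4 11, 4—6 16, 4—5 21, 2—7 11, 1—7 20, 5—7 21, 6—7 21] → take 1—4 (11); add 1.
Step 3: frontier [1—6 3, 1—5 10, 1—3 12, 4—6 16, 4—5 21, 2—7 11, 5—7 21, 6—7 21] → take 1—6 (3); add 6.
Step 4: frontier [1—5 10, 1—3 12, 4—5 21, 5—6 5, 2—7 11, 5—7 21] → take 5—6 (5); add 5.
Step 5: frontier [1—3 12, 3—5 8, 2—7 11] → take 3—5 (8); add 3.
Step 6: frontier [2—7 11] → take 2—7 (11); add 2.
Vertex order: 4, 7, 1, 6, 5, 3, 2. The 4th vertex is 6.

6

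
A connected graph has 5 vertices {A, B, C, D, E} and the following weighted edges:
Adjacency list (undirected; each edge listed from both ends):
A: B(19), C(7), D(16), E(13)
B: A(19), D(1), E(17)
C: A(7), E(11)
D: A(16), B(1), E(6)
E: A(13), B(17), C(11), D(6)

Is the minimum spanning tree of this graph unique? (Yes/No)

Kruskal's algorithm — process edges by increasing weight (ties by edge label):
B–D (1): add — endpoints in different components.
D–E (6): add — endpoints in different components.
A–C (7): add — endpoints in different components.
C–E (11): add — endpoints in different components.
Every non-tree edge has weight strictly greater than the heaviest edge on the tree path between its endpoints, so the MST is unique.

Yes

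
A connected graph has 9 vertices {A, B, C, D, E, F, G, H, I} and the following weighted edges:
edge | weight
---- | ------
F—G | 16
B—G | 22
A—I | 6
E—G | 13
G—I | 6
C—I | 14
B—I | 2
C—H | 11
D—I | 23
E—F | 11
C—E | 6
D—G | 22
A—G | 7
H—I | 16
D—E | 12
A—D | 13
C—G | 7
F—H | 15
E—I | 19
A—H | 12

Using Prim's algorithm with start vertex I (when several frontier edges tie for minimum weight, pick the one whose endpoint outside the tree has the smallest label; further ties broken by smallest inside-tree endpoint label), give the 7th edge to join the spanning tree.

Prim, starting at I.
Step 1: cheapest edge leaving the tree is B—I (2); add B.
Step 2: cheapest edge leaving the tree is A—I (6); add A.
Step 3: cheapest edge leaving the tree is G—I (6); add G.
Step 4: cheapest edge leaving the tree is C—G (7); add C.
Step 5: cheapest edge leaving the tree is C—E (6); add E.
Step 6: cheapest edge leaving the tree is E—F (11); add F.
Step 7: cheapest edge leaving the tree is C—H (11); add H.
Step 8: cheapest edge leaving the tree is D—E (12); add D.
The 7th edge added is C—H.

C-H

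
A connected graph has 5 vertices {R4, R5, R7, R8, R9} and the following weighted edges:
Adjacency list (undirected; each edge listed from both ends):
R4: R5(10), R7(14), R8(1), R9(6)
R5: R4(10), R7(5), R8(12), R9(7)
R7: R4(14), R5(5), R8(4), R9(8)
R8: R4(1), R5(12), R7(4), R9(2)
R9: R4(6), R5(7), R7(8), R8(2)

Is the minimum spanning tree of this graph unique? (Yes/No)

Sort edges by weight, then run Kruskal:
R4-R8 (1): add — endpoints in different components.
R8-R9 (2): add — endpoints in different components.
R7-R8 (4): add — endpoints in different components.
R5-R7 (5): add — endpoints in different components.
Every non-tree edge has weight strictly greater than the heaviest edge on the tree path between its endpoints, so the MST is unique.

Yes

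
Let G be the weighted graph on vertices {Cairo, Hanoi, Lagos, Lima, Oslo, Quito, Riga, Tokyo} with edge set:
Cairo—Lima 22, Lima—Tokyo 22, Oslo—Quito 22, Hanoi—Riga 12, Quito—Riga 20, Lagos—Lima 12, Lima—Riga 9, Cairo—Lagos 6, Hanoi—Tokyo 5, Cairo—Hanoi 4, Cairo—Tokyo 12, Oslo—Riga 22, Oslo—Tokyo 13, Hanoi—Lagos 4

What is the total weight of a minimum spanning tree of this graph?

Kruskal's algorithm — process edges by increasing weight (ties by edge label):
Cairo—Hanoi (4): add — endpoints in different components.
Hanoi—Lagos (4): add — endpoints in different components.
Hanoi—Tokyo (5): add — endpoints in different components.
Cairo—Lagos (6): skip — Cairo and Lagos already connected.
Lima—Riga (9): add — endpoints in different components.
Cairo—Tokyo (12): skip — Cairo and Tokyo already connected.
Hanoi—Riga (12): add — endpoints in different components.
Lagos—Lima (12): skip — Lima and Lagos already connected.
Oslo—Tokyo (13): add — endpoints in different components.
Quito—Riga (20): add — endpoints in different components.
MST edges: Cairo—Hanoi, Hanoi—Lagos, Hanoi—Tokyo, Lima—Riga, Hanoi—Riga, Oslo—Tokyo, Quito—Riga; total weight 4+4+5+9+12+13+20 = 67.

67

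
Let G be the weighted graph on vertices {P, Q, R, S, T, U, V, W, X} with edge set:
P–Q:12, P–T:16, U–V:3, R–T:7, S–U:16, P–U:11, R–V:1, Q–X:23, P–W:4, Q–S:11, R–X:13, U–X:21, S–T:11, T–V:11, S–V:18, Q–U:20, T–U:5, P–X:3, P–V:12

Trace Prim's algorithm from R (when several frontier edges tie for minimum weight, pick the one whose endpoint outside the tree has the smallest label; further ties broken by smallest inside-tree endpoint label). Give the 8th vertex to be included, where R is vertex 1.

Grow the tree from R using Prim:
Step 1: cheapest edge leaving the tree is R–V (1); add V.
Step 2: cheapest edge leaving the tree is U–V (3); add U.
Step 3: cheapest edge leaving the tree is T–U (5); add T.
Step 4: cheapest edge leaving the tree is P–U (11); add P.
Step 5: cheapest edge leaving the tree is P–X (3); add X.
Step 6: cheapest edge leaving the tree is P–W (4); add W.
Step 7: cheapest edge leaving the tree is S–T (11); add S.
Step 8: cheapest edge leaving the tree is Q–S (11); add Q.
Vertex order: R, V, U, T, P, X, W, S, Q. The 8th vertex is S.

S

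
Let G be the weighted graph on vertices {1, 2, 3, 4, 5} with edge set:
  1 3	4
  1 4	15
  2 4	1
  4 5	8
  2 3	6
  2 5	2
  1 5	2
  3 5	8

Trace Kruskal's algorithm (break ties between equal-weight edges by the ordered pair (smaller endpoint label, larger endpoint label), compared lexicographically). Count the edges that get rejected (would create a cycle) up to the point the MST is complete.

Sort edges by weight, then run Kruskal:
2 4 (1): add. Components now {1} {2,4} {3} {5}
1 5 (2): add. Components now {1,5} {2,4} {3}
2 5 (2): add. Components now {1,2,4,5} {3}
1 3 (4): add. Components now {1,2,3,4,5}
Edges rejected before the tree was complete: 0.

0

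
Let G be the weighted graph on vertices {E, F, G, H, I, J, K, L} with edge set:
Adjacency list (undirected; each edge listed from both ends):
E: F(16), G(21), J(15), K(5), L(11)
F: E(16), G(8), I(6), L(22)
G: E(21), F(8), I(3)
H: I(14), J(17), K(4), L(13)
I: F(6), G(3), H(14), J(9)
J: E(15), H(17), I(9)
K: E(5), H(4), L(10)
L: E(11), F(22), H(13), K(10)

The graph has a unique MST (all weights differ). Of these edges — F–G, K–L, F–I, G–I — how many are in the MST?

3

Kruskal's algorithm — process edges by increasing weight (ties by edge label):
G–I (3): add — endpoints in different components.
H–K (4): add — endpoints in different components.
E–K (5): add — endpoints in different components.
F–I (6): add — endpoints in different components.
F–G (8): skip — F and G already connected.
I–J (9): add — endpoints in different components.
K–L (10): add — endpoints in different components.
E–L (11): skip — E and L already connected.
H–L (13): skip — H and L already connected.
H–I (14): add — endpoints in different components.
MST edge set: {G–I, H–K, E–K, F–I, I–J, K–L, H–I}.
Of the listed edges, {K–L, F–I, G–I} are in the MST → 3.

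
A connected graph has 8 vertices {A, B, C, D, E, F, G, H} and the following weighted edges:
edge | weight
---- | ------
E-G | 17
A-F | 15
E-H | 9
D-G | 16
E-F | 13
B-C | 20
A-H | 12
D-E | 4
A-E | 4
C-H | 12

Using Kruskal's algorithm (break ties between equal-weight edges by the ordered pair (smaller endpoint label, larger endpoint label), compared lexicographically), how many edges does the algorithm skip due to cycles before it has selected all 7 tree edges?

3

Kruskal: consider edges lightest-first.
A-E (4): add — endpoints in different components.
D-E (4): add — endpoints in different components.
E-H (9): add — endpoints in different components.
A-H (12): skip — A and H already connected.
C-H (12): add — endpoints in different components.
E-F (13): add — endpoints in different components.
A-F (15): skip — A and F already connected.
D-G (16): add — endpoints in different components.
E-G (17): skip — E and G already connected.
B-C (20): add — endpoints in different components.
Edges rejected before the tree was complete: 3.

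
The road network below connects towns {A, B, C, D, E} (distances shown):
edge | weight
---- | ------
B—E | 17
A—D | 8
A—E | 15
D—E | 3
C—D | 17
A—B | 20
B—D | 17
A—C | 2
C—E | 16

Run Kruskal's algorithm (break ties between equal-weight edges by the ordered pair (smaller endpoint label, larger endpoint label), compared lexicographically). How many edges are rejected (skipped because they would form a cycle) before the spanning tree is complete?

Sort edges by weight, then run Kruskal:
A—C (2): add — endpoints in different components.
D—E (3): add — endpoints in different components.
A—D (8): add — endpoints in different components.
A—E (15): skip — A and E already connected.
C—E (16): skip — C and E already connected.
B—D (17): add — endpoints in different components.
Edges rejected before the tree was complete: 2.

2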